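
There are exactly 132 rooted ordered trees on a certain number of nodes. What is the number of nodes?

7

Rooted ordered trees on m nodes are counted by C_{m−1}, and C_6 = 132.
So the index is 6, and the number of nodes is 6 + 1 = 7.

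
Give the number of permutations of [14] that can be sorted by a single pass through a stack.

2674440

By Knuth's characterisation, the stack-sortable permutations of length 14 are the 231-avoiders, numbering C_14.
C_14 = C(28,14)/15 = 40116600/15 = 2674440.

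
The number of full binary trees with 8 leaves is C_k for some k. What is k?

A full binary tree with L leaves has L−1 internal nodes and is counted by C_{L−1}; L = 8 gives C_7.

7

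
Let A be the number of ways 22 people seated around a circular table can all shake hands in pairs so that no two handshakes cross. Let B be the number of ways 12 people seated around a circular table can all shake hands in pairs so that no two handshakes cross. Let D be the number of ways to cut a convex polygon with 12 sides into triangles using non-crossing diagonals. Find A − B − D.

With 22 = 2·11 people, non-crossing handshake pairings are non-crossing perfect matchings on a circle, counted by C_11. So A = C_11 = 58786.
Non-crossing handshake pairings of 2n people are counted by C_n; 12 people gives n = 6. So B = C_6 = 132.
A convex 12-gon is triangulated into 10 triangles, and the number of such triangulations is the Catalan number C_{12−2} = C_10. So D = C_10 = 16796.
A − B − D = 58786 − 132 − 16796 = 41858.

41858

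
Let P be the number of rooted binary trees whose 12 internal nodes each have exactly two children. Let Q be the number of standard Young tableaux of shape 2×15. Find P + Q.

The number of full binary trees on 12 internal nodes is the Catalan number C_12. So P = C_12 = 208012.
By the hook-length formula (or a Dyck-path bijection), SYT of shape 2×15 number C_15. So Q = C_15 = 9694845.
P + Q = 208012 + 9694845 = 9902857.

9902857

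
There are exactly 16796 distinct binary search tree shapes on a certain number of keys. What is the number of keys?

Binary search tree shapes on n keys are counted by C_n. Since C_10 = 16796, the index is 10.

10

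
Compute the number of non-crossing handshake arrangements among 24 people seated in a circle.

Non-crossing handshake pairings of 2n people are counted by C_n; 24 people gives n = 12.
C_12 = 208012.

208012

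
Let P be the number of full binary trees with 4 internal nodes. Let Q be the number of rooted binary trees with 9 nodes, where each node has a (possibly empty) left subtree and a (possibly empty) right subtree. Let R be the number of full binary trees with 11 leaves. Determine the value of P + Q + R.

21672

The number of full binary trees on 4 internal nodes is the Catalan number C_4. So P = C_4 = 14.
Rooted binary trees with 9 nodes (each child slot possibly empty) number C_9. So Q = C_9 = 4862.
Full binary trees with 11 leaves have 11−1 = 10 internal nodes, so there are C_10 of them. So R = C_10 = 16796.
P + Q + R = 14 + 4862 + 16796 = 21672.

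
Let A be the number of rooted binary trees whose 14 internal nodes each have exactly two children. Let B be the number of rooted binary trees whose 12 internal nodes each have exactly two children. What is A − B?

The number of full binary trees on 14 internal nodes is the Catalan number C_14. So A = C_14 = 2674440.
The number of full binary trees on 12 internal nodes is the Catalan number C_12. So B = C_12 = 208012.
A − B = 2674440 − 208012 = 2466428.

2466428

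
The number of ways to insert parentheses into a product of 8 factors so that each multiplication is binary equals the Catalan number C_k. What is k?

7

Bracketing 8 factors into binary products is counted by C_{8−1} = C_7.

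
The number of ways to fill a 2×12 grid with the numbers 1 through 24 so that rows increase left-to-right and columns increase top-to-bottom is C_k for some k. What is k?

Standard Young tableaux of shape 2×n are counted by C_n; here n = 12.

12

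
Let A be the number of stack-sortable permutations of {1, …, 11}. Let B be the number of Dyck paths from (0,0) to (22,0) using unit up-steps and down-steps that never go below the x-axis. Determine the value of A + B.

By Knuth's characterisation, the stack-sortable permutations of length 11 are the 231-avoiders, numbering C_11. So A = C_11 = 58786.
Paths of 11 up- and 11 down-steps that never dip below the axis are Dyck paths; their count is C_11. So B = C_11 = 58786.
A + B = 58786 + 58786 = 117572.

117572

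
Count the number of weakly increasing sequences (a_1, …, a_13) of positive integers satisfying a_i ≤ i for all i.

742900

Weakly increasing sequences with a_i ≤ i biject with Dyck paths of semilength 13, so there are C_13.
C_13 = C(26,13)/14 = 10400600/14 = 742900.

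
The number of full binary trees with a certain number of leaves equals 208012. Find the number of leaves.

13

Full binary trees with L leaves are counted by C_{L−1}; 208012 = C_12.
So the index is 12, and the number of leaves is 12 + 1 = 13.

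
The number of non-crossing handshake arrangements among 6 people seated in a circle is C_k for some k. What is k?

3

With 6 = 2·3 people, non-crossing handshake pairings are non-crossing perfect matchings on a circle, counted by C_3.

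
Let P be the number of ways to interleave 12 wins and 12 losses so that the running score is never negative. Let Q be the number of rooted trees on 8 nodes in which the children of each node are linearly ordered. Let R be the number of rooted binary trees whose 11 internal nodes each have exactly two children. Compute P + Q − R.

Reading a vote for the leader as '(' and for the other as ')' turns such a sequence into a balanced string of 12 pairs, so the count is C_12. So P = C_12 = 208012.
Rooted ordered (plane) trees on m nodes have m−1 edges and are counted by C_{m−1}; m = 8 gives C_7. So Q = C_7 = 429.
Full binary trees with n internal nodes are counted by C_n; here n = 11. So R = C_11 = 58786.
P + Q − R = 208012 + 429 − 58786 = 149655.

149655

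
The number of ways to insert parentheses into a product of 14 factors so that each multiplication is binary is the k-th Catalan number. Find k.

Parenthesizations of m factors correspond to full binary trees with m leaves, counted by C_{m−1}; m = 14 gives C_13.

13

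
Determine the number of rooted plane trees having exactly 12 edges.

A rooted plane tree with 12 edges has 13 nodes, and the count is C_12.
C_12 = C(24,12)/13 = 2704156/13 = 208012.

208012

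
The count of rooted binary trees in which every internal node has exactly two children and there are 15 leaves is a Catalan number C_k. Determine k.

A full binary tree with L leaves has L−1 internal nodes and is counted by C_{L−1}; L = 15 gives C_14.

14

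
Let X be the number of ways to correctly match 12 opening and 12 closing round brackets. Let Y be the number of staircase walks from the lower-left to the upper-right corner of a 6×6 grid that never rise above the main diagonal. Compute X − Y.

Balanced strings of n pairs of brackets are counted by C_n; here n = 12. So X = C_12 = 208012.
Monotone paths in an n×n grid that stay weakly below the diagonal are counted by C_n; here n = 6. So Y = C_6 = 132.
X − Y = 208012 − 132 = 207880.

207880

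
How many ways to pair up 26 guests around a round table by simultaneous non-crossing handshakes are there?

742900

With 26 = 2·13 people, non-crossing handshake pairings are non-crossing perfect matchings on a circle, counted by C_13.
C_13 = C_12 · 2(2·12+1)/(12+2) = 208012 · 50/14 = 742900.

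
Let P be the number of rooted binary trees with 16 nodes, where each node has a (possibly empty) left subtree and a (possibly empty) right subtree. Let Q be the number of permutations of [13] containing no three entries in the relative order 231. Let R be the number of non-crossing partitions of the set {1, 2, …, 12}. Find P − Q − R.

There are C_n binary search tree shapes on n keys; with n = 16 that is C_16. So P = C_16 = 35357670.
Permutations of [n] avoiding any single length-3 pattern are counted by C_n; here n = 13. So Q = C_13 = 742900.
Non-crossing partitions of an n-element set are counted by C_n; here n = 12. So R = C_12 = 208012.
P − Q − R = 35357670 − 742900 − 208012 = 34406758.

34406758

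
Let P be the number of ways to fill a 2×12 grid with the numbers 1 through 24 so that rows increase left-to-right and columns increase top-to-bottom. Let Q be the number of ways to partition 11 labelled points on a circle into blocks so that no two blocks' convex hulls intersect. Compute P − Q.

By the hook-length formula (or a Dyck-path bijection), SYT of shape 2×12 number C_12. So P = C_12 = 208012.
Non-crossing partitions of an n-element set are counted by C_n; here n = 11. So Q = C_11 = 58786.
P − Q = 208012 − 58786 = 149226.

149226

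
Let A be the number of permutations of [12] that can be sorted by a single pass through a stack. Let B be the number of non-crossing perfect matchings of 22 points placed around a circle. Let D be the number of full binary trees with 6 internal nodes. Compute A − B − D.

149094

By Knuth's characterisation, the stack-sortable permutations of length 12 are the 231-avoiders, numbering C_12. So A = C_12 = 208012.
Non-crossing perfect matchings of 2n points on a circle are counted by C_n; with 22 points, n = 11. So B = C_11 = 58786.
Full binary trees with n internal nodes are counted by C_n; here n = 6. So D = C_6 = 132.
A − B − D = 208012 − 58786 − 132 = 149094.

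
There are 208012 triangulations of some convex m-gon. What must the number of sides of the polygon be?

14

Triangulations of a convex m-gon are counted by C_{m−2}. Since C_12 = 208012, the index is 12.
So m − 2 = 12, giving m = 14 sides.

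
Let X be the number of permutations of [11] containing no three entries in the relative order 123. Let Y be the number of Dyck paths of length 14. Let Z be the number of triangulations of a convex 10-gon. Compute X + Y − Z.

Permutations of [n] avoiding any single length-3 pattern are counted by C_n; here n = 11. So X = C_11 = 58786.
Paths of 7 up- and 7 down-steps that never dip below the axis are Dyck paths; their count is C_7. So Y = C_7 = 429.
Triangulations of a convex m-gon are counted by C_{m−2}; with m = 10 this is C_8. So Z = C_8 = 1430.
X + Y − Z = 58786 + 429 − 1430 = 57785.

57785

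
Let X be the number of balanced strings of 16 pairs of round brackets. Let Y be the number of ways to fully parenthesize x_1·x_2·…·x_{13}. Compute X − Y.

With 16 pairs the number of balanced bracket strings is the Catalan number C_16. So X = C_16 = 35357670.
Bracketing 13 factors into binary products is counted by C_{13−1} = C_12. So Y = C_12 = 208012.
X − Y = 35357670 − 208012 = 35149658.

35149658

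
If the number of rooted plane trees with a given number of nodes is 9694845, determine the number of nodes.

16

Rooted ordered trees on m nodes are counted by C_{m−1}, and C_15 = 9694845.
So the index is 15, and the number of nodes is 15 + 1 = 16.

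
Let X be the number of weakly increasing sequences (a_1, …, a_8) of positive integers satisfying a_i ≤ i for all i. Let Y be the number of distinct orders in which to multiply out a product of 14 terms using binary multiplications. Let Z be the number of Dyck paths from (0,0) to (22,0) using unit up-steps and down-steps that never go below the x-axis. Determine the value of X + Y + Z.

803116

Such sub-staircase sequences of length n are counted by C_n; here n = 8. So X = C_8 = 1430.
Bracketing 14 factors into binary products is counted by C_{14−1} = C_13. So Y = C_13 = 742900.
Paths of 11 up- and 11 down-steps that never dip below the axis are Dyck paths; their count is C_11. So Z = C_11 = 58786.
X + Y + Z = 1430 + 742900 + 58786 = 803116.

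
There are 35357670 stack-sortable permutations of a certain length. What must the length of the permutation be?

16

Stack-sortable permutations of [n] are counted by C_n; 35357670 = C_16.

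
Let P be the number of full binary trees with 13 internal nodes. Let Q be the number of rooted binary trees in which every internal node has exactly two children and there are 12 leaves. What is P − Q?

684114

The number of full binary trees on 13 internal nodes is the Catalan number C_13. So P = C_13 = 742900.
A full binary tree with L leaves has L−1 internal nodes and is counted by C_{L−1}; L = 12 gives C_11. So Q = C_11 = 58786.
P − Q = 742900 − 58786 = 684114.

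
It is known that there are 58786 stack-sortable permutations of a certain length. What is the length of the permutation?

11

Stack-sortable permutations of [n] are counted by C_n. The Catalan number equal to 58786 is C_11.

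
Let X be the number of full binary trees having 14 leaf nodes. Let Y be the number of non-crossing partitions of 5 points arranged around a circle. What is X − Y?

Full binary trees with 14 leaves have 14−1 = 13 internal nodes, so there are C_13 of them. So X = C_13 = 742900.
The non-crossing partitions of [5] form a lattice of size C_5. So Y = C_5 = 42.
X − Y = 742900 − 42 = 742858.

742858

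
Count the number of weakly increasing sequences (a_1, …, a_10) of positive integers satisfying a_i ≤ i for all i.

Weakly increasing sequences with a_i ≤ i biject with Dyck paths of semilength 10, so there are C_10.
C_10 = C_9 · 2(2·9+1)/(9+2) = 4862 · 38/11 = 16796.

16796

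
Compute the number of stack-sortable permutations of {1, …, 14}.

By Knuth's characterisation, the stack-sortable permutations of length 14 are the 231-avoiders, numbering C_14.
C_14 = 2674440.

2674440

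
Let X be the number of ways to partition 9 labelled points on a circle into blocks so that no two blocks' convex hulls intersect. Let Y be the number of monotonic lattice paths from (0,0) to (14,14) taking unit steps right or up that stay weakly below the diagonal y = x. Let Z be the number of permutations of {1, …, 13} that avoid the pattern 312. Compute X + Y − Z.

1936402

The non-crossing partitions of [9] form a lattice of size C_9. So X = C_9 = 4862.
Monotone paths in an n×n grid that stay weakly below the diagonal are counted by C_n; here n = 14. So Y = C_14 = 2674440.
Permutations of [n] avoiding any single length-3 pattern are counted by C_n; here n = 13. So Z = C_13 = 742900.
X + Y − Z = 4862 + 2674440 − 742900 = 1936402.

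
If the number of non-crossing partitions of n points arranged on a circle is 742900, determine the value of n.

Non-crossing partitions of [n] are counted by C_n. Since C_13 = 742900, the index is 13.

13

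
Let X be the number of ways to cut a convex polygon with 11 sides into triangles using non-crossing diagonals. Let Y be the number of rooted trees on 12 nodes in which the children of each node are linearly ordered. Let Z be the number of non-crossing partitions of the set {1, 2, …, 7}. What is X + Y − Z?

63219

A convex 11-gon is triangulated into 9 triangles, and the number of such triangulations is the Catalan number C_{11−2} = C_9. So X = C_9 = 4862.
Rooted ordered (plane) trees on m nodes have m−1 edges and are counted by C_{m−1}; m = 12 gives C_11. So Y = C_11 = 58786.
The non-crossing partitions of [7] form a lattice of size C_7. So Z = C_7 = 429.
X + Y − Z = 4862 + 58786 − 429 = 63219.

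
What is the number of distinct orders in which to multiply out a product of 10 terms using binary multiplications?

4862

Ways to associate a product of 10 factors correspond to binary trees on 10 leaves, so the count is C_9.
C_9 = C_8 · 2(2·8+1)/(8+2) = 1430 · 34/10 = 4862.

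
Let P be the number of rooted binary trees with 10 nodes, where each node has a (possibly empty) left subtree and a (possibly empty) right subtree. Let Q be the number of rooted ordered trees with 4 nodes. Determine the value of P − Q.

16791

Rooted binary trees with 10 nodes (each child slot possibly empty) number C_10. So P = C_10 = 16796.
Rooted ordered (plane) trees on m nodes have m−1 edges and are counted by C_{m−1}; m = 4 gives C_3. So Q = C_3 = 5.
P − Q = 16796 − 5 = 16791.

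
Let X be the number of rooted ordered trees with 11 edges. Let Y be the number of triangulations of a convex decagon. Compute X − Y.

57356

A rooted plane tree with 11 edges has 12 nodes, and the count is C_11. So X = C_11 = 58786.
A convex 10-gon is triangulated into 8 triangles, and the number of such triangulations is the Catalan number C_{10−2} = C_8. So Y = C_8 = 1430.
X − Y = 58786 − 1430 = 57356.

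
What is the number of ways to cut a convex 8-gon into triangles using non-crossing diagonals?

132

Triangulations of a convex m-gon are counted by C_{m−2}; with m = 8 this is C_6.
C_6 = C(12,6)/7 = 924/7 = 132.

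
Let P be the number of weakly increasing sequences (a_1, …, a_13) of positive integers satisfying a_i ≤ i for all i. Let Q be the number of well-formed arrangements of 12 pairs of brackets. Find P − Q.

534888

Such sub-staircase sequences of length n are counted by C_n; here n = 13. So P = C_13 = 742900.
A balanced arrangement of 12 bracket pairs is a Dyck word of semilength 12, so the count is C_12. So Q = C_12 = 208012.
P − Q = 742900 − 208012 = 534888.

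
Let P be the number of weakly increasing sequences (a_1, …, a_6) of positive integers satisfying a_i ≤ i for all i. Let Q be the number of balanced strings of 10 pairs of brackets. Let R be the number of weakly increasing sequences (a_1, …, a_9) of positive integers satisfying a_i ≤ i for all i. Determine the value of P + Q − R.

12066

Such sub-staircase sequences of length n are counted by C_n; here n = 6. So P = C_6 = 132.
With 10 pairs the number of balanced bracket strings is the Catalan number C_10. So Q = C_10 = 16796.
Such sub-staircase sequences of length n are counted by C_n; here n = 9. So R = C_9 = 4862.
P + Q − R = 132 + 16796 − 4862 = 12066.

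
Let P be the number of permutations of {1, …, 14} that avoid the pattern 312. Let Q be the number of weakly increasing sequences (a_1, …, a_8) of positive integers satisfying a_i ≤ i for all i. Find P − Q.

2673010

Permutations of [n] avoiding any single length-3 pattern are counted by C_n; here n = 14. So P = C_14 = 2674440.
Such sub-staircase sequences of length n are counted by C_n; here n = 8. So Q = C_8 = 1430.
P − Q = 2674440 − 1430 = 2673010.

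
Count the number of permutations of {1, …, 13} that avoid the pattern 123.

For any fixed pattern of length 3, the pattern-avoiding permutations of [13] number C_13.
C_13 = C(26,13)/14 = 10400600/14 = 742900.

742900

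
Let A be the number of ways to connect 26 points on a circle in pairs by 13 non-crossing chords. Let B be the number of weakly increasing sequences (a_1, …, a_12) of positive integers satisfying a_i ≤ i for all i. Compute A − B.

Non-crossing perfect matchings of 2n points on a circle are counted by C_n; with 26 points, n = 13. So A = C_13 = 742900.
Weakly increasing sequences with a_i ≤ i biject with Dyck paths of semilength 12, so there are C_12. So B = C_12 = 208012.
A − B = 742900 − 208012 = 534888.

534888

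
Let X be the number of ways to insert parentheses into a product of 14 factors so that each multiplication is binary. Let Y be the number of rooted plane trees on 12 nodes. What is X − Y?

684114

Ways to associate a product of 14 factors correspond to binary trees on 14 leaves, so the count is C_13. So X = C_13 = 742900.
Rooted ordered (plane) trees on m nodes have m−1 edges and are counted by C_{m−1}; m = 12 gives C_11. So Y = C_11 = 58786.
X − Y = 742900 − 58786 = 684114.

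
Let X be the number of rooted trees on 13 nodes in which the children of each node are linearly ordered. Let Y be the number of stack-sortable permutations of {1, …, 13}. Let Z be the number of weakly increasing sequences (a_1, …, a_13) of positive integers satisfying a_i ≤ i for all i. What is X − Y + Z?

A rooted plane tree on 13 nodes has 12 edges, and such trees are counted by C_12. So X = C_12 = 208012.
By Knuth's characterisation, the stack-sortable permutations of length 13 are the 231-avoiders, numbering C_13. So Y = C_13 = 742900.
Weakly increasing sequences with a_i ≤ i biject with Dyck paths of semilength 13, so there are C_13. So Z = C_13 = 742900.
X − Y + Z = 208012 − 742900 + 742900 = 208012.

208012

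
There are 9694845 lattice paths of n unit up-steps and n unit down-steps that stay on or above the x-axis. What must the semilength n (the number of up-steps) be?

15

Dyck paths of semilength n are counted by C_n, and C_15 = 9694845.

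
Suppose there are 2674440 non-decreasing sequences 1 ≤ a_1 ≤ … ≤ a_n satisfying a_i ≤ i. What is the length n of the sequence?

14

Such sub-staircase sequences of length n are counted by C_n. The Catalan number equal to 2674440 is C_14.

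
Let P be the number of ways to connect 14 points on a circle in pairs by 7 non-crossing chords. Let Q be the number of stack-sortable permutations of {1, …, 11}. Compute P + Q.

59215

Non-crossing perfect matchings of 2n points on a circle are counted by C_n; with 14 points, n = 7. So P = C_7 = 429.
By Knuth's characterisation, the stack-sortable permutations of length 11 are the 231-avoiders, numbering C_11. So Q = C_11 = 58786.
P + Q = 429 + 58786 = 59215.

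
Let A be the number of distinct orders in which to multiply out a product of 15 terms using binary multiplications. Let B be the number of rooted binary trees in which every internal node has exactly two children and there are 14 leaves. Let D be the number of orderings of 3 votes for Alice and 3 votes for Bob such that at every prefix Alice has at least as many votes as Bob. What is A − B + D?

Parenthesizations of m factors correspond to full binary trees with m leaves, counted by C_{m−1}; m = 15 gives C_14. So A = C_14 = 2674440.
Full binary trees with 14 leaves have 14−1 = 13 internal nodes, so there are C_13 of them. So B = C_13 = 742900.
Reading a vote for the leader as '(' and for the other as ')' turns such a sequence into a balanced string of 3 pairs, so the count is C_3. So D = C_3 = 5.
A − B + D = 2674440 − 742900 + 5 = 1931545.

1931545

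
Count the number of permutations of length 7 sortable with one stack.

429

By Knuth's characterisation, the stack-sortable permutations of length 7 are the 231-avoiders, numbering C_7.
C_7 = C(14,7)/8 = 3432/8 = 429.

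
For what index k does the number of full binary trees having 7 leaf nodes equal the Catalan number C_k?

A full binary tree with L leaves has L−1 internal nodes and is counted by C_{L−1}; L = 7 gives C_6.

6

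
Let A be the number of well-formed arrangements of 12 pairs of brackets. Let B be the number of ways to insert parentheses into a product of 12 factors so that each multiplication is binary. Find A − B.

149226

A balanced arrangement of 12 bracket pairs is a Dyck word of semilength 12, so the count is C_12. So A = C_12 = 208012.
Ways to associate a product of 12 factors correspond to binary trees on 12 leaves, so the count is C_11. So B = C_11 = 58786.
A − B = 208012 − 58786 = 149226.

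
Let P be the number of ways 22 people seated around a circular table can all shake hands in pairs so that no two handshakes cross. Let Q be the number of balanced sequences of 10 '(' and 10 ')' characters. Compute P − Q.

41990

Non-crossing handshake pairings of 2n people are counted by C_n; 22 people gives n = 11. So P = C_11 = 58786.
A balanced arrangement of 10 bracket pairs is a Dyck word of semilength 10, so the count is C_10. So Q = C_10 = 16796.
P − Q = 58786 − 16796 = 41990.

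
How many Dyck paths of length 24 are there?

208012

Paths of 12 up- and 12 down-steps that never dip below the axis are Dyck paths; their count is C_12.
C_12 = 208012.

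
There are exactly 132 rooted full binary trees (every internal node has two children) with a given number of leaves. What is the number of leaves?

7

Full binary trees with L leaves are counted by C_{L−1}. The Catalan number equal to 132 is C_6.
So the index is 6, and the number of leaves is 6 + 1 = 7.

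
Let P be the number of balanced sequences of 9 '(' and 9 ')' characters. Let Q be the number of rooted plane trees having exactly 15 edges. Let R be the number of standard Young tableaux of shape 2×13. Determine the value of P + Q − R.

8956807

A balanced arrangement of 9 bracket pairs is a Dyck word of semilength 9, so the count is C_9. So P = C_9 = 4862.
A rooted plane tree with 15 edges has 16 nodes, and the count is C_15. So Q = C_15 = 9694845.
By the hook-length formula (or a Dyck-path bijection), SYT of shape 2×13 number C_13. So R = C_13 = 742900.
P + Q − R = 4862 + 9694845 − 742900 = 8956807.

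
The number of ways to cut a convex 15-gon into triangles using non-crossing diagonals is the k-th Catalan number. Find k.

Triangulations of a convex m-gon are counted by C_{m−2}; with m = 15 this is C_13.

13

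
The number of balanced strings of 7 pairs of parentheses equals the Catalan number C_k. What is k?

7

A balanced arrangement of 7 bracket pairs is a Dyck word of semilength 7, so the count is C_7.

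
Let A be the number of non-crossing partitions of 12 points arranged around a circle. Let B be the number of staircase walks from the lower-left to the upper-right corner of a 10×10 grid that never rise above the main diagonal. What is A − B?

191216

Non-crossing partitions of an n-element set are counted by C_n; here n = 12. So A = C_12 = 208012.
Sub-diagonal monotone paths from (0,0) to (10,10) biject with Dyck paths of semilength 10, giving C_10. So B = C_10 = 16796.
A − B = 208012 − 16796 = 191216.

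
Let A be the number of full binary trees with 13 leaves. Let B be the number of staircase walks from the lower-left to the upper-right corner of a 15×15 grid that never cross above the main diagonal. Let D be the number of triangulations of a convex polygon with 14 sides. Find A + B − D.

9694845

A full binary tree with L leaves has L−1 internal nodes and is counted by C_{L−1}; L = 13 gives C_12. So A = C_12 = 208012.
Sub-diagonal monotone paths from (0,0) to (15,15) biject with Dyck paths of semilength 15, giving C_15. So B = C_15 = 9694845.
Triangulations of a convex m-gon are counted by C_{m−2}; with m = 14 this is C_12. So D = C_12 = 208012.
A + B − D = 208012 + 9694845 − 208012 = 9694845.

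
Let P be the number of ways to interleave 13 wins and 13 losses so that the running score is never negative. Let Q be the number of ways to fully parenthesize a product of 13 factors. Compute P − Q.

534888

Ballot sequences with n votes each where one side never trails are Dyck words, counted by C_n; here n = 13. So P = C_13 = 742900.
Bracketing 13 factors into binary products is counted by C_{13−1} = C_12. So Q = C_12 = 208012.
P − Q = 742900 − 208012 = 534888.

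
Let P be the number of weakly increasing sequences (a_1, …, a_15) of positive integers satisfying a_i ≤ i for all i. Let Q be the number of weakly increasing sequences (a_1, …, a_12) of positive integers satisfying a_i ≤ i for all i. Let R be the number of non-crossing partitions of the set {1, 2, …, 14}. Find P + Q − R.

7228417

Such sub-staircase sequences of length n are counted by C_n; here n = 15. So P = C_15 = 9694845.
Such sub-staircase sequences of length n are counted by C_n; here n = 12. So Q = C_12 = 208012.
Non-crossing partitions of an n-element set are counted by C_n; here n = 14. So R = C_14 = 2674440.
P + Q − R = 9694845 + 208012 − 2674440 = 7228417.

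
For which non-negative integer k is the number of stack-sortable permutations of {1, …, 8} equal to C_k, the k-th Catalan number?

Stack-sortable permutations are exactly the 231-avoiding ones, counted by C_n; here n = 8.

8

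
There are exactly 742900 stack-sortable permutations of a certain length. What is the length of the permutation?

13

Stack-sortable permutations of [n] are counted by C_n; 742900 = C_13.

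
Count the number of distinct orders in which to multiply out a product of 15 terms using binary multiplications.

2674440

Ways to associate a product of 15 factors correspond to binary trees on 15 leaves, so the count is C_14.
C_14 = C_13 · 2(2·13+1)/(13+2) = 742900 · 54/15 = 2674440.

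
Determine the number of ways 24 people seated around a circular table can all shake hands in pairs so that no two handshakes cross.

208012

With 24 = 2·12 people, non-crossing handshake pairings are non-crossing perfect matchings on a circle, counted by C_12.
C_12 = C_11 · 2(2·11+1)/(11+2) = 58786 · 46/13 = 208012.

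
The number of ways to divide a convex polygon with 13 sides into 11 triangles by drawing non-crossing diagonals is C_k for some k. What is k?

11

Triangulations of a convex m-gon are counted by C_{m−2}; with m = 13 this is C_11.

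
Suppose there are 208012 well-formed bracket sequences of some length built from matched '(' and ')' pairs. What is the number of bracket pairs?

Balanced strings of n bracket-pairs are counted by C_n. The Catalan number equal to 208012 is C_12.

12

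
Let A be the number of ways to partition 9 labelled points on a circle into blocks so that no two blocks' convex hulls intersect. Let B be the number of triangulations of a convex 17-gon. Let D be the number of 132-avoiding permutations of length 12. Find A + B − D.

Non-crossing partitions of an n-element set are counted by C_n; here n = 9. So A = C_9 = 4862.
The number of triangulations of a 17-gon is the Catalan number C_15 (index = sides − 2). So B = C_15 = 9694845.
Permutations of [n] avoiding any single length-3 pattern are counted by C_n; here n = 12. So D = C_12 = 208012.
A + B − D = 4862 + 9694845 − 208012 = 9491695.

9491695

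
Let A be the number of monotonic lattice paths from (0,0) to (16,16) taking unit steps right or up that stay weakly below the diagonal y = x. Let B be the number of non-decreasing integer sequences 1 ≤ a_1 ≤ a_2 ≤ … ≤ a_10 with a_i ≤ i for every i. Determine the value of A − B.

Sub-diagonal monotone paths from (0,0) to (16,16) biject with Dyck paths of semilength 16, giving C_16. So A = C_16 = 35357670.
Such sub-staircase sequences of length n are counted by C_n; here n = 10. So B = C_10 = 16796.
A − B = 35357670 − 16796 = 35340874.

35340874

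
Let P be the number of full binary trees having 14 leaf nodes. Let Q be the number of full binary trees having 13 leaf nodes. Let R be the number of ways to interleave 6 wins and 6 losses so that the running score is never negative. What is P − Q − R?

534756

Full binary trees with 14 leaves have 14−1 = 13 internal nodes, so there are C_13 of them. So P = C_13 = 742900.
Full binary trees with 13 leaves have 13−1 = 12 internal nodes, so there are C_12 of them. So Q = C_12 = 208012.
Ballot sequences with n votes each where one side never trails are Dyck words, counted by C_n; here n = 6. So R = C_6 = 132.
P − Q − R = 742900 − 208012 − 132 = 534756.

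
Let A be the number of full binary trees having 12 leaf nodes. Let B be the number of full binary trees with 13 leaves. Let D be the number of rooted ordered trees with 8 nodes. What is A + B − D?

Full binary trees with 12 leaves have 12−1 = 11 internal nodes, so there are C_11 of them. So A = C_11 = 58786.
Full binary trees with 13 leaves have 13−1 = 12 internal nodes, so there are C_12 of them. So B = C_12 = 208012.
A rooted plane tree on 8 nodes has 7 edges, and such trees are counted by C_7. So D = C_7 = 429.
A + B − D = 58786 + 208012 − 429 = 266369.

266369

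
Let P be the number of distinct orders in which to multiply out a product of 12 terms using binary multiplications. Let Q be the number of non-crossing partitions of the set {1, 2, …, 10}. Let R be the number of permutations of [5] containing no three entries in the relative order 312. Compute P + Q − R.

75540

Ways to associate a product of 12 factors correspond to binary trees on 12 leaves, so the count is C_11. So P = C_11 = 58786.
The non-crossing partitions of [10] form a lattice of size C_10. So Q = C_10 = 16796.
For any fixed pattern of length 3, the pattern-avoiding permutations of [5] number C_5. So R = C_5 = 42.
P + Q − R = 58786 + 16796 − 42 = 75540.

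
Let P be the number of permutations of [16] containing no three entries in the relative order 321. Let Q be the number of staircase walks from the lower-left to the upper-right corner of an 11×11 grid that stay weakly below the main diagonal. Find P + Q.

35416456

For any fixed pattern of length 3, the pattern-avoiding permutations of [16] number C_16. So P = C_16 = 35357670.
Monotone paths in an n×n grid that stay weakly below the diagonal are counted by C_n; here n = 11. So Q = C_11 = 58786.
P + Q = 35357670 + 58786 = 35416456.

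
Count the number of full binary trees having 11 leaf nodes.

16796

A full binary tree with L leaves has L−1 internal nodes and is counted by C_{L−1}; L = 11 gives C_10.
C_10 = 16796.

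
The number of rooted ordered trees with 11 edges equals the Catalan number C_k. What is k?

Rooted ordered trees with n edges are counted by C_n; here n = 11.

11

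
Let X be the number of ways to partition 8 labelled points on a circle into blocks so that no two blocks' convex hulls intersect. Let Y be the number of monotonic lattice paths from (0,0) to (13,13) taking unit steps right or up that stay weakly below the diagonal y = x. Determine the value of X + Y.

744330

Non-crossing partitions of an n-element set are counted by C_n; here n = 8. So X = C_8 = 1430.
Sub-diagonal monotone paths from (0,0) to (13,13) biject with Dyck paths of semilength 13, giving C_13. So Y = C_13 = 742900.
X + Y = 1430 + 742900 = 744330.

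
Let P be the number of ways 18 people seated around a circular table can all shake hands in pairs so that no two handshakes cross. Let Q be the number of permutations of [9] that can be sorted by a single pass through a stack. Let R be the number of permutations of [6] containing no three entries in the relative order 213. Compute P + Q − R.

9592

Non-crossing handshake pairings of 2n people are counted by C_n; 18 people gives n = 9. So P = C_9 = 4862.
By Knuth's characterisation, the stack-sortable permutations of length 9 are the 231-avoiders, numbering C_9. So Q = C_9 = 4862.
For any fixed pattern of length 3, the pattern-avoiding permutations of [6] number C_6. So R = C_6 = 132.
P + Q − R = 4862 + 4862 − 132 = 9592.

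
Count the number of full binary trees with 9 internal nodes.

The number of full binary trees on 9 internal nodes is the Catalan number C_9.
C_9 = C(18,9)/10 = 48620/10 = 4862.

4862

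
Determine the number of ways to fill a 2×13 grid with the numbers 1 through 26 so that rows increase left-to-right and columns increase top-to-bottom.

Standard Young tableaux of shape 2×n are counted by C_n; here n = 13.
C_13 = C(26,13)/14 = 10400600/14 = 742900.

742900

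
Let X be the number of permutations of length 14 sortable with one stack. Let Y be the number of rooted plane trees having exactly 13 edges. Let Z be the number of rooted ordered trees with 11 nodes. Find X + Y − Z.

Stack-sortable permutations are exactly the 231-avoiding ones, counted by C_n; here n = 14. So X = C_14 = 2674440.
Rooted ordered trees with n edges are counted by C_n; here n = 13. So Y = C_13 = 742900.
A rooted plane tree on 11 nodes has 10 edges, and such trees are counted by C_10. So Z = C_10 = 16796.
X + Y − Z = 2674440 + 742900 − 16796 = 3400544.

3400544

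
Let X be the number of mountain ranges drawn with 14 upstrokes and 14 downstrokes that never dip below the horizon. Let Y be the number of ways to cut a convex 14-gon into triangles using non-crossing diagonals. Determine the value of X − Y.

Dyck paths of semilength n (length 2n) are counted by C_n; here n = 14. So X = C_14 = 2674440.
A convex 14-gon is triangulated into 12 triangles, and the number of such triangulations is the Catalan number C_{14−2} = C_12. So Y = C_12 = 208012.
X − Y = 2674440 − 208012 = 2466428.

2466428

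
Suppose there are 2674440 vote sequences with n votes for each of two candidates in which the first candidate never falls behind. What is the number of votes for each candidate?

Such ballot sequences with n votes each are counted by C_n; 2674440 = C_14.

14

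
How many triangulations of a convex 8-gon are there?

Triangulations of a convex m-gon are counted by C_{m−2}; with m = 8 this is C_6.
C_6 = C_5 · 2(2·5+1)/(5+2) = 42 · 22/7 = 132.

132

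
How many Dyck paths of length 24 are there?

208012

Dyck paths of semilength n (length 2n) are counted by C_n; here n = 12.
C_12 = C(24,12)/13 = 2704156/13 = 208012.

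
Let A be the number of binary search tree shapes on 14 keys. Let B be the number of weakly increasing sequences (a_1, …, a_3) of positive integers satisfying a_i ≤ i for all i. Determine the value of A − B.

2674435

Binary trees (left/right distinguished) on n nodes are counted by C_n; here n = 14. So A = C_14 = 2674440.
Weakly increasing sequences with a_i ≤ i biject with Dyck paths of semilength 3, so there are C_3. So B = C_3 = 5.
A − B = 2674440 − 5 = 2674435.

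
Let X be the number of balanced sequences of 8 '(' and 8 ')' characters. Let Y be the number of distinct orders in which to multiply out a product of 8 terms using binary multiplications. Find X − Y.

1001

A balanced arrangement of 8 bracket pairs is a Dyck word of semilength 8, so the count is C_8. So X = C_8 = 1430.
Ways to associate a product of 8 factors correspond to binary trees on 8 leaves, so the count is C_7. So Y = C_7 = 429.
X − Y = 1430 − 429 = 1001.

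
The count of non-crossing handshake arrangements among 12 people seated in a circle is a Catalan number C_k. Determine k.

Non-crossing handshake pairings of 2n people are counted by C_n; 12 people gives n = 6.

6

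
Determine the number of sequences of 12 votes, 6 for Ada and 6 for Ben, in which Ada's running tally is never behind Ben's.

132

Ballot sequences with n votes each where one side never trails are Dyck words, counted by C_n; here n = 6.
C_6 = C_5 · 2(2·5+1)/(5+2) = 42 · 22/7 = 132.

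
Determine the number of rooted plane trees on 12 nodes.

A rooted plane tree on 12 nodes has 11 edges, and such trees are counted by C_11.
C_11 = C_10 · 2(2·10+1)/(10+2) = 16796 · 42/12 = 58786.

58786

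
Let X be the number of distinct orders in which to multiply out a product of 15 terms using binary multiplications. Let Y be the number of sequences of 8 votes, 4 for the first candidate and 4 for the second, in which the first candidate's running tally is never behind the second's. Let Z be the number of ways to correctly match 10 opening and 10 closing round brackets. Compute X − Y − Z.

Ways to associate a product of 15 factors correspond to binary trees on 15 leaves, so the count is C_14. So X = C_14 = 2674440.
Reading a vote for the leader as '(' and for the other as ')' turns such a sequence into a balanced string of 4 pairs, so the count is C_4. So Y = C_4 = 14.
With 10 pairs the number of balanced bracket strings is the Catalan number C_10. So Z = C_10 = 16796.
X − Y − Z = 2674440 − 14 − 16796 = 2657630.

2657630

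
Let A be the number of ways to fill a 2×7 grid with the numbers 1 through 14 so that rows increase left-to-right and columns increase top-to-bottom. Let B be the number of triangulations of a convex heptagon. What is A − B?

387

By the hook-length formula (or a Dyck-path bijection), SYT of shape 2×7 number C_7. So A = C_7 = 429.
The number of triangulations of a 7-gon is the Catalan number C_5 (index = sides − 2). So B = C_5 = 42.
A − B = 429 − 42 = 387.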